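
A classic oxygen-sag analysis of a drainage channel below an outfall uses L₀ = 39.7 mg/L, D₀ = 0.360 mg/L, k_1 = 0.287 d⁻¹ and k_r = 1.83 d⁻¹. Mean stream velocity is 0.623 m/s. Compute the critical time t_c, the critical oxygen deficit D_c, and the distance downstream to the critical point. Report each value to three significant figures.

t_c ≈ 1.17 d; D_c ≈ 4.45 mg/L; x_c ≈ 62.9 km

At the critical point dD/dt = 0, so k_1 L₀ e^(−k_1 t) = k_r D. Substituting D(t) from the Streeter–Phelps equation and solving for t gives
t_c = ln[(k_r/k_1)(1 − D₀(k_r−k_1)/(k_1 L₀))] / (k_r−k_1).
Here k_r−k_1 = 1.543 d⁻¹ and 1 − D₀(k_r−k_1)/(k_1 L₀) = 1 − 0.360×1.543/(0.287×39.7) = 0.9512, so
t_c = ln(6.376 × 0.9512) / 1.543 = 1.803 / 1.543 = 1.168 d.
D_c = (k_1/k_r) L₀ e^(−k_1 t_c) = (0.287/1.83) × 39.7 × e^(−0.287×1.168) = 0.1568 × 39.7 × 0.7151 = 4.453 mg/L.
x_c = v t_c = 0.623 m/s × 1.168 d × 86400 s/d = 62880 m ≈ 62.9 km.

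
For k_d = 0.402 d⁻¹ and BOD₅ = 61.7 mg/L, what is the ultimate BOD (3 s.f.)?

BOD₅ = L₀(1 − e^(−5k_d)) ⇒ L₀ = BOD₅ / (1 − e^(−5×0.402))
= 61.7 / (1 − 0.1340) = 61.7 / 0.8660 = 71.25 mg/L.

L₀ ≈ 71.2 mg/L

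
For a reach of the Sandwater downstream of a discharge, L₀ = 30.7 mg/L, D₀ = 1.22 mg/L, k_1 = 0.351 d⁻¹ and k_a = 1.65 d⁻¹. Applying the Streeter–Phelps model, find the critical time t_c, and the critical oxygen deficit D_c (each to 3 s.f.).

t_c ≈ 1.07 d; D_c ≈ 4.49 mg/L

With k_a/k_1 = 4.701 and 1 − D₀(k_a−k_1)/(k_1 L₀) = 0.8529,
t_c = ln(4.701 × 0.8529) / (1.65 − 0.351) = ln(4.010) / 1.299 = 1.389/1.299 = 1.069 d.
L(t_c) = L₀ e^(−k_1 t_c) = 30.7 × 0.6871 = 21.09 mg/L, and at the critical point k_a D_c = k_1 L, so D_c = (0.351/1.65) × 21.09 = 4.487 mg/L.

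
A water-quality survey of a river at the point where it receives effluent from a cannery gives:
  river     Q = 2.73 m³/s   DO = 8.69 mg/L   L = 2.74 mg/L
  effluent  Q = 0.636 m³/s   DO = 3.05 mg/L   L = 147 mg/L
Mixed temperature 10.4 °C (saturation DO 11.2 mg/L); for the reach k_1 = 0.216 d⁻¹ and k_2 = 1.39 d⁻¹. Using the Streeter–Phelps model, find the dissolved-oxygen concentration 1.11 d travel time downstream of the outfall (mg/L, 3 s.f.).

Mixed DO = (2.73×8.69 + 0.636×3.05)/(2.73+0.636) = 25.66/3.366 = 7.624 mg/L.
Mixed L₀ = (2.73×2.74 + 0.636×147)/(3.366) = 101.0/3.366 = 30.00 mg/L.
Initial deficit D₀ = C_s − DO₀ = 11.2 − 7.624 = 3.576 mg/L.
D(1.11) = [0.216×30.00/(1.39−0.216)](e^(−0.216×1.11) − e^(−1.39×1.11)) + 3.576 e^(−1.39×1.11)
= 5.519 × (0.7868 − 0.2138) + 3.576 × 0.2138 = 3.927 mg/L.
DO = 11.2 − 3.927 = 7.273 mg/L.

DO ≈ 7.27 mg/L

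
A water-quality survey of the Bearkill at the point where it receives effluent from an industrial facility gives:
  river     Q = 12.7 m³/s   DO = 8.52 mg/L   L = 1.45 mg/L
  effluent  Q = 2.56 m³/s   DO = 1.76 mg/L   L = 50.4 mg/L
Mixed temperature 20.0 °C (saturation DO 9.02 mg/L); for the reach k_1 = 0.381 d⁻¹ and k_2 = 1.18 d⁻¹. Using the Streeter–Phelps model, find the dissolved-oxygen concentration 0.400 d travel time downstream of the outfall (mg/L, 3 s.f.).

Mixed DO = (12.7×8.52 + 2.56×1.76)/(12.7+2.56) = 112.7/15.26 = 7.386 mg/L.
Mixed L₀ = (12.7×1.45 + 2.56×50.4)/(15.26) = 147.4/15.26 = 9.662 mg/L.
Initial deficit D₀ = C_s − DO₀ = 9.02 − 7.386 = 1.634 mg/L.
D(0.400) = [0.381×9.662/(1.18−0.381)](e^(−0.381×0.400) − e^(−1.18×0.400)) + 1.634 e^(−1.18×0.400)
= 4.607 × (0.8586 − 0.6238) + 1.634 × 0.6238 = 2.101 mg/L.
DO = 9.02 − 2.101 = 6.919 mg/L.

DO ≈ 6.92 mg/L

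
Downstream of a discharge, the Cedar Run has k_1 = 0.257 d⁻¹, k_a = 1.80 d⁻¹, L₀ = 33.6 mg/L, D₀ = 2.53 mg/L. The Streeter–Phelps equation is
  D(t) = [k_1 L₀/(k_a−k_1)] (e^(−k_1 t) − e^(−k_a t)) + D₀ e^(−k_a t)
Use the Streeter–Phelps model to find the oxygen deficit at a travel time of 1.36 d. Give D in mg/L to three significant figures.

k_1 L₀/(k_a−k_1) = 0.257×33.6/(1.80−0.257) = 8.635/1.543 = 5.596 mg/L.
e^(−k_1 t) = e^(−0.257×1.360) = 0.7050; e^(−k_a t) = e^(−1.80×1.360) = 0.08647.
D = 5.596 × (0.7050 − 0.08647) + 2.53 × 0.08647 = 3.462 + 0.2188 = 3.680 mg/L.

D ≈ 3.68 mg/L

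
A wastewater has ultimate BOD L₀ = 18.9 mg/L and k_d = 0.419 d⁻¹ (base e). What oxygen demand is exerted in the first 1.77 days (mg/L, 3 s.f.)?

y_t = L₀(1 − e^(−k_d t)) = 18.9 × (1 − e^(−0.419×1.77))
= 18.9 × (1 − 0.4763) = 18.9 × 0.5237 = 9.897 mg/L.

y ≈ 9.90 mg/L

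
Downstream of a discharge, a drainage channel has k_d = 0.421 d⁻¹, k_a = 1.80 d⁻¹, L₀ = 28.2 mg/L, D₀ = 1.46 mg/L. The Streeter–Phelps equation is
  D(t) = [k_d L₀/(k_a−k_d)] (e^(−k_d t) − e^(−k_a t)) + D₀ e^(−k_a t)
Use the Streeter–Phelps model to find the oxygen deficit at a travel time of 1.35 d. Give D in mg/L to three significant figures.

D ≈ 4.25 mg/L

k_d L₀/(k_a−k_d) = 0.421×28.2/(1.80−0.421) = 11.87/1.379 = 8.609 mg/L.
e^(−k_d t) = e^(−0.421×1.350) = 0.5665; e^(−k_a t) = e^(−1.80×1.350) = 0.08804.
D = 8.609 × (0.5665 − 0.08804) + 1.46 × 0.08804 = 4.119 + 0.1285 = 4.247 mg/L.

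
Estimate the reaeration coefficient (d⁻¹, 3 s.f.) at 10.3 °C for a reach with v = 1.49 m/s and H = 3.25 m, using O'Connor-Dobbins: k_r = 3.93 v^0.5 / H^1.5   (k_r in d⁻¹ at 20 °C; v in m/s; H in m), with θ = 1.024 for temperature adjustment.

k_r ≈ 0.651 d⁻¹

k_r(20) = 3.93 × 1.49^0.5 / 3.25^1.5 = 3.93 × 1.221 / 5.859 = 0.8188 d⁻¹.
k_r(10.3) = 0.8188 × 1.024^(10.3−20) = 0.8188 × 0.7945 = 0.6505 d⁻¹.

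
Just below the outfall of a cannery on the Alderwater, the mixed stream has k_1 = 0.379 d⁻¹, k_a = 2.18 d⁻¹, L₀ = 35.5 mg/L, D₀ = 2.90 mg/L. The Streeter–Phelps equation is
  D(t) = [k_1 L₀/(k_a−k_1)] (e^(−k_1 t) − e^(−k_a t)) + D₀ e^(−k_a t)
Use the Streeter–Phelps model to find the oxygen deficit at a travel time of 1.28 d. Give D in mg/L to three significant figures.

k_1 L₀/(k_a−k_1) = 0.379×35.5/(2.18−0.379) = 13.45/1.801 = 7.471 mg/L.
e^(−k_1 t) = e^(−0.379×1.280) = 0.6156; e^(−k_a t) = e^(−2.18×1.280) = 0.06140.
D = 7.471 × (0.6156 − 0.06140) + 2.90 × 0.06140 = 4.140 + 0.1781 = 4.318 mg/L.

D ≈ 4.32 mg/L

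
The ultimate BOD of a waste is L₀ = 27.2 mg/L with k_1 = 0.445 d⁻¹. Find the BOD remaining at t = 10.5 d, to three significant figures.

L ≈ 0.254 mg/L

L_t = L₀ e^(−k_1 t) = 27.2 × e^(−0.445×10.5) = 27.2 × 0.009349 = 0.2543 mg/L.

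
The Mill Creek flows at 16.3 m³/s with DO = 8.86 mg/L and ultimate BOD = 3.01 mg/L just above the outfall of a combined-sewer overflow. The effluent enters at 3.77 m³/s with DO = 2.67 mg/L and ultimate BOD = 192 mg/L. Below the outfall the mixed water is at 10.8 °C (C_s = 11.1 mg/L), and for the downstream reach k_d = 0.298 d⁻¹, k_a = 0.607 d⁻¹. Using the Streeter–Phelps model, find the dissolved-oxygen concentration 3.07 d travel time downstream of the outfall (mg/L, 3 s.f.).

Mixed DO = (16.3×8.86 + 3.77×2.67)/(16.3+3.77) = 154.5/20.07 = 7.697 mg/L.
Mixed L₀ = (16.3×3.01 + 3.77×192)/(20.07) = 772.9/20.07 = 38.51 mg/L.
Initial deficit D₀ = C_s − DO₀ = 11.1 − 7.697 = 3.403 mg/L.
D(3.07) = [0.298×38.51/(0.607−0.298)](e^(−0.298×3.07) − e^(−0.607×3.07)) + 3.403 e^(−0.607×3.07)
= 37.14 × (0.4006 − 0.1551) + 3.403 × 0.1551 = 9.643 mg/L.
DO = 11.1 − 9.643 = 1.457 mg/L.

DO ≈ 1.46 mg/L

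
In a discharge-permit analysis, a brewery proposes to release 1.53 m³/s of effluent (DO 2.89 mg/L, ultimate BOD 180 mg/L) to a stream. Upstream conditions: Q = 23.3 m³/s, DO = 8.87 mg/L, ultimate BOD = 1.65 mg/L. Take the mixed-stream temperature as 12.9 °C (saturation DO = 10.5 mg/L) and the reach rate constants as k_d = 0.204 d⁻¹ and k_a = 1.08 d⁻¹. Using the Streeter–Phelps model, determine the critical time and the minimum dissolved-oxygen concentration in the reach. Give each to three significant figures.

t_c ≈ 0.606 d; minimum DO ≈ 8.39 mg/L

Mixed DO = (23.3×8.87 + 1.53×2.89)/(23.3+1.53) = 211.1/24.83 = 8.502 mg/L.
Mixed L₀ = (23.3×1.65 + 1.53×180)/(24.83) = 313.8/24.83 = 12.64 mg/L.
Initial deficit D₀ = C_s − DO₀ = 10.5 − 8.502 = 1.998 mg/L.
t_c = (1/0.8760) ln[(1.08/0.204)(1 − 1.998×0.8760/(0.204×12.64))] = 1.142 × ln(1.700) = 0.6055 d.
D_c = (0.204/1.08) × 12.64 × e^(−0.204×0.6055) = 0.1889 × 12.64 × 0.8838 = 2.110 mg/L.
Minimum DO = 10.5 − 2.110 = 8.390 mg/L.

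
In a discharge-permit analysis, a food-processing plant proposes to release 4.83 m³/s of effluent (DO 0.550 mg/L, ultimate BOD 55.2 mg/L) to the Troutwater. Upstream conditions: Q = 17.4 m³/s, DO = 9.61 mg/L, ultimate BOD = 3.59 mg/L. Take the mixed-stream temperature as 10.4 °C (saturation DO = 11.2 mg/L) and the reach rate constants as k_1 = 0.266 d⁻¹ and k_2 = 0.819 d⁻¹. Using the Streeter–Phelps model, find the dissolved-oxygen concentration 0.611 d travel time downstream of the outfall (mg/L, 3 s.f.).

Mixed DO = (17.4×9.61 + 4.83×0.550)/(17.4+4.83) = 169.9/22.23 = 7.641 mg/L.
Mixed L₀ = (17.4×3.59 + 4.83×55.2)/(22.23) = 329.1/22.23 = 14.80 mg/L.
Initial deficit D₀ = C_s − DO₀ = 11.2 − 7.641 = 3.559 mg/L.
D(0.611) = [0.266×14.80/(0.819−0.266)](e^(−0.266×0.611) − e^(−0.819×0.611)) + 3.559 e^(−0.819×0.611)
= 7.121 × (0.8500 − 0.6063) + 3.559 × 0.6063 = 3.893 mg/L.
DO = 11.2 − 3.893 = 7.307 mg/L.

DO ≈ 7.31 mg/L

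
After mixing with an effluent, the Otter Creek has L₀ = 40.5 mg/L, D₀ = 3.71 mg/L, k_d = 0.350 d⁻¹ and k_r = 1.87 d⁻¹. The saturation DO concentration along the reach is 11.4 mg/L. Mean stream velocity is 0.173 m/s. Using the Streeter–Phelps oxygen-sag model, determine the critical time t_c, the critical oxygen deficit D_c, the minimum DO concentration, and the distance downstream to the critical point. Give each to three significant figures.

t_c ≈ 0.769 d; D_c ≈ 5.79 mg/L; min DO ≈ 5.61 mg/L; x_c ≈ 11.5 km

With k_r/k_d = 5.343 and 1 − D₀(k_r−k_d)/(k_d L₀) = 0.6022,
t_c = ln(5.343 × 0.6022) / (1.87 − 0.350) = ln(3.217) / 1.520 = 1.169/1.520 = 0.7688 d.
D_c = (k_d/k_r) L₀ e^(−k_d t_c) = (0.350/1.87) × 40.5 × e^(−0.350×0.7688) = 0.1872 × 40.5 × 0.7641 = 5.792 mg/L.
Minimum DO = C_s − D_c = 11.4 − 5.792 = 5.608 mg/L.
x_c = v t_c = 0.173 m/s × 0.7688 d × 86400 s/d = 11490 m ≈ 11.5 km.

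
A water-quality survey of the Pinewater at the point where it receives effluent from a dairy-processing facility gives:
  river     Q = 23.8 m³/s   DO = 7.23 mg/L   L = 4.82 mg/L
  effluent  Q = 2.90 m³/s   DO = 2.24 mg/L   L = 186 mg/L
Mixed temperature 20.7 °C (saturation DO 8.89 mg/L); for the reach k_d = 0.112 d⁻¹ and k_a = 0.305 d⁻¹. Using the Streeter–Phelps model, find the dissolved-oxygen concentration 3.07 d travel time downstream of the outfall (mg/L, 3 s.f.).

Mixed DO = (23.8×7.23 + 2.90×2.24)/(23.8+2.90) = 178.6/26.70 = 6.688 mg/L.
Mixed L₀ = (23.8×4.82 + 2.90×186)/(26.70) = 654.1/26.70 = 24.50 mg/L.
Initial deficit D₀ = C_s − DO₀ = 8.89 − 6.688 = 2.202 mg/L.
D(3.07) = [0.112×24.50/(0.305−0.112)](e^(−0.112×3.07) − e^(−0.305×3.07)) + 2.202 e^(−0.305×3.07)
= 14.22 × (0.7090 − 0.3921) + 2.202 × 0.3921 = 5.370 mg/L.
DO = 8.89 − 5.370 = 3.520 mg/L.

DO ≈ 3.52 mg/L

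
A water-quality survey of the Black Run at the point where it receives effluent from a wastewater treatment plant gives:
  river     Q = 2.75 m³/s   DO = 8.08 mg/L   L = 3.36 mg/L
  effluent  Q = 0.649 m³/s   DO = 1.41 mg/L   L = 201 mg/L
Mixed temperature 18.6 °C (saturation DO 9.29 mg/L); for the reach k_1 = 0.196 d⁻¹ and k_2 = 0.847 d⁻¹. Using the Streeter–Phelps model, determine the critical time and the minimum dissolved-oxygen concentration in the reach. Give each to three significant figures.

t_c ≈ 1.90 d; minimum DO ≈ 2.74 mg/L

Mixed DO = (2.75×8.08 + 0.649×1.41)/(2.75+0.649) = 23.14/3.399 = 6.806 mg/L.
Mixed L₀ = (2.75×3.36 + 0.649×201)/(3.399) = 139.7/3.399 = 41.10 mg/L.
Initial deficit D₀ = C_s − DO₀ = 9.29 − 6.806 = 2.484 mg/L.
t_c = (1/0.6510) ln[(0.847/0.196)(1 − 2.484×0.6510/(0.196×41.10))] = 1.536 × ln(3.454) = 1.904 d.
D_c = (0.196/0.847) × 41.10 × e^(−0.196×1.904) = 0.2314 × 41.10 × 0.6885 = 6.548 mg/L.
Minimum DO = 9.29 − 6.548 = 2.742 mg/L.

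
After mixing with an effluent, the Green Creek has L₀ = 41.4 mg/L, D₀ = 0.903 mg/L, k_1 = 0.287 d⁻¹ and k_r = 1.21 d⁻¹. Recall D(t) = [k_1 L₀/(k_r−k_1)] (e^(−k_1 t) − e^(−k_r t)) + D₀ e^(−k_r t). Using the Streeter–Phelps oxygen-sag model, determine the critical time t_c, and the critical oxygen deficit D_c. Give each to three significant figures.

t_c ≈ 1.48 d; D_c ≈ 6.42 mg/L

t_c = [1/(k_r−k_1)] ln[(k_r/k_1)(1 − D₀(k_r−k_1)/(k_1 L₀))]
= [1/(1.21−0.287)] ln[(1.21/0.287)(1 − 0.903×0.9230/(0.287×41.4))]
= (1/0.9230) ln[4.216 × 0.9299] = 1.083 × ln(3.920) = 1.083 × 1.366 = 1.480 d.
L(t_c) = L₀ e^(−k_1 t_c) = 41.4 × 0.6539 = 27.07 mg/L, and at the critical point k_r D_c = k_1 L, so D_c = (0.287/1.21) × 27.07 = 6.421 mg/L.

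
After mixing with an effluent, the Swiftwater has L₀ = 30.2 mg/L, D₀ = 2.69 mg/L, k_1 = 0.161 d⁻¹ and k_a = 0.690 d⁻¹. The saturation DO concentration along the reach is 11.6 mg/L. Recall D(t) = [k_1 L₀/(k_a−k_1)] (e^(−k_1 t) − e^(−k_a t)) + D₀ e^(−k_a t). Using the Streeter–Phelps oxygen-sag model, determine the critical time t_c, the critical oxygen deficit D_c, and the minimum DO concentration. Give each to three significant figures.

t_c ≈ 2.10 d; D_c ≈ 5.03 mg/L; min DO ≈ 6.57 mg/L

At the critical point dD/dt = 0, so k_1 L₀ e^(−k_1 t) = k_a D. Substituting D(t) from the Streeter–Phelps equation and solving for t gives
t_c = ln[(k_a/k_1)(1 − D₀(k_a−k_1)/(k_1 L₀))] / (k_a−k_1).
Here k_a−k_1 = 0.5290 d⁻¹ and 1 − D₀(k_a−k_1)/(k_1 L₀) = 1 − 2.69×0.5290/(0.161×30.2) = 0.7073, so
t_c = ln(4.286 × 0.7073) / 0.5290 = 1.109 / 0.5290 = 2.096 d.
L(t_c) = L₀ e^(−k_1 t_c) = 30.2 × 0.7135 = 21.55 mg/L, and at the critical point k_a D_c = k_1 L, so D_c = (0.161/0.690) × 21.55 = 5.028 mg/L.
Minimum DO = C_s − D_c = 11.6 − 5.028 = 6.572 mg/L.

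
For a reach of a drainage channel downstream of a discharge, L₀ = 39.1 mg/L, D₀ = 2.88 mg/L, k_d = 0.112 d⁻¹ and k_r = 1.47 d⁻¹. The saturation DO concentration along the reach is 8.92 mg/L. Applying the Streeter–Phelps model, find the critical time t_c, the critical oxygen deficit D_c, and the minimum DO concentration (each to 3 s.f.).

t_c ≈ 0.249 d; D_c ≈ 2.90 mg/L; min DO ≈ 6.02 mg/L

At the critical point dD/dt = 0, so k_d L₀ e^(−k_d t) = k_r D. Substituting D(t) from the Streeter–Phelps equation and solving for t gives
t_c = ln[(k_r/k_d)(1 − D₀(k_r−k_d)/(k_d L₀))] / (k_r−k_d).
Here k_r−k_d = 1.358 d⁻¹ and 1 − D₀(k_r−k_d)/(k_d L₀) = 1 − 2.88×1.358/(0.112×39.1) = 0.1069, so
t_c = ln(13.12 × 0.1069) / 1.358 = 0.3387 / 1.358 = 0.2494 d.
L(t_c) = L₀ e^(−k_d t_c) = 39.1 × 0.9725 = 38.02 mg/L, and at the critical point k_r D_c = k_d L, so D_c = (0.112/1.47) × 38.02 = 2.897 mg/L.
Minimum DO = C_s − D_c = 8.92 − 2.897 = 6.023 mg/L.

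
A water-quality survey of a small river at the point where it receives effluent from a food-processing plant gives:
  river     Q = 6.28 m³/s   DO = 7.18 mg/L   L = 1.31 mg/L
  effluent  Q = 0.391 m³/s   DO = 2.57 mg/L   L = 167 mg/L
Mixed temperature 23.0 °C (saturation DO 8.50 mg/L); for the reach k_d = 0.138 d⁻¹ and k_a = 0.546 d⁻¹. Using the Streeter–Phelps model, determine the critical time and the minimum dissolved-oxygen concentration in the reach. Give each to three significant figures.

t_c ≈ 2.01 d; minimum DO ≈ 6.39 mg/L

Mixed DO = (6.28×7.18 + 0.391×2.57)/(6.28+0.391) = 46.10/6.671 = 6.910 mg/L.
Mixed L₀ = (6.28×1.31 + 0.391×167)/(6.671) = 73.52/6.671 = 11.02 mg/L.
Initial deficit D₀ = C_s − DO₀ = 8.50 − 6.910 = 1.590 mg/L.
t_c = (1/0.4080) ln[(0.546/0.138)(1 − 1.590×0.4080/(0.138×11.02))] = 2.451 × ln(2.269) = 2.008 d.
D_c = (0.138/0.546) × 11.02 × e^(−0.138×2.008) = 0.2527 × 11.02 × 0.7580 = 2.111 mg/L.
Minimum DO = 8.50 − 2.111 = 6.389 mg/L.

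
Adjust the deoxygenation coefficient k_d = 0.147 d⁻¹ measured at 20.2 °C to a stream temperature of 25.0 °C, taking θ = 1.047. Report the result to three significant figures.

k_d ≈ 0.183 d⁻¹

k_d(T₂) = k_d(T₁) · θ^(T₂−T₁) = 0.147 × 1.047^(25.0−20.2)
= 0.147 × 1.047^4.80 = 0.147 × 1.247 = 0.1833 d⁻¹.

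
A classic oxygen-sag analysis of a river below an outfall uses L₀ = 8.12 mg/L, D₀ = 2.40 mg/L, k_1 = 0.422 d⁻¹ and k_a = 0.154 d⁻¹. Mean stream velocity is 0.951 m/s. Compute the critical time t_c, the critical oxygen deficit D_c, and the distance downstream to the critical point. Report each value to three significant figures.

At the critical point dD/dt = 0, so k_1 L₀ e^(−k_1 t) = k_a D. Substituting D(t) from the Streeter–Phelps equation and solving for t gives
t_c = ln[(k_a/k_1)(1 − D₀(k_a−k_1)/(k_1 L₀))] / (k_a−k_1).
Here k_a−k_1 = -0.2680 d⁻¹ and 1 − D₀(k_a−k_1)/(k_1 L₀) = 1 − 2.40×-0.2680/(0.422×8.12) = 1.188, so
t_c = ln(0.3649 × 1.188) / -0.2680 = -0.8360 / -0.2680 = 3.120 d.
L(t_c) = L₀ e^(−k_1 t_c) = 8.12 × 0.2681 = 2.177 mg/L, and at the critical point k_a D_c = k_1 L, so D_c = (0.422/0.154) × 2.177 = 5.965 mg/L.
x_c = v t_c = 0.951 m/s × 3.120 d × 86400 s/d = 256300 m ≈ 256 km.

t_c ≈ 3.12 d; D_c ≈ 5.97 mg/L; x_c ≈ 256 km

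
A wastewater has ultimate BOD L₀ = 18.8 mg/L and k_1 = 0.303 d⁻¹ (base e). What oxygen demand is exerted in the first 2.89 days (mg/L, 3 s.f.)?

y_t = L₀(1 − e^(−k_1 t)) = 18.8 × (1 − e^(−0.303×2.89))
= 18.8 × (1 − 0.4166) = 18.8 × 0.5834 = 10.97 mg/L.

y ≈ 11.0 mg/L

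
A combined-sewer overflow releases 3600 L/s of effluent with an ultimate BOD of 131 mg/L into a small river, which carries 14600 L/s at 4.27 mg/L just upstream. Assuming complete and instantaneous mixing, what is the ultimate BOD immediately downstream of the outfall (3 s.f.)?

29.3 mg/L

Flow-weighted mixing: C = (Q_r C_r + Q_w C_w)/(Q_r + Q_w)
= (14600×4.27 + 3600×131)/(14600 + 3600) = 533900/18200 = 29.34 mg/L.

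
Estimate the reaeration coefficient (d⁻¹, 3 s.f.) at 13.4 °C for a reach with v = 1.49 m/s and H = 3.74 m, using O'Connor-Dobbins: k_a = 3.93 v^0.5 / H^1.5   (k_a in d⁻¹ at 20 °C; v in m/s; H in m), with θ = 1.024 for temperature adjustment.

k_a ≈ 0.567 d⁻¹

k_a(20) = 3.93 × 1.49^0.5 / 3.74^1.5 = 3.93 × 1.221 / 7.233 = 0.6633 d⁻¹.
k_a(13.4) = 0.6633 × 1.024^(13.4−20) = 0.6633 × 0.8551 = 0.5672 d⁻¹.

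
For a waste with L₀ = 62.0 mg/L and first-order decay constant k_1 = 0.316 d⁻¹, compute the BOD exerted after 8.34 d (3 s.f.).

y ≈ 57.6 mg/L

y_t = L₀(1 − e^(−k_1 t)) = 62.0 × (1 − e^(−0.316×8.34))
= 62.0 × (1 − 0.07169) = 62.0 × 0.9283 = 57.56 mg/L.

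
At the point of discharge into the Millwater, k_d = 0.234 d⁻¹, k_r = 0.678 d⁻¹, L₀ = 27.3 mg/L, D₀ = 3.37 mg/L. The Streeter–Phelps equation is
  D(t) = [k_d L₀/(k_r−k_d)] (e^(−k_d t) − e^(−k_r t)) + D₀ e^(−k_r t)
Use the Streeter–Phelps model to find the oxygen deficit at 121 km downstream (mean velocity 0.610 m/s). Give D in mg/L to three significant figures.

D ≈ 6.08 mg/L

Travel time t = x/v = 121 km / (0.610 m/s) = 121000 m / 0.610 m/s = 198400 s = 2.296 d.
k_d L₀/(k_r−k_d) = 0.234×27.3/(0.678−0.234) = 6.388/0.4440 = 14.39 mg/L.
e^(−k_d t) = e^(−0.234×2.296) = 0.5844; e^(−k_r t) = e^(−0.678×2.296) = 0.2109.
D = 14.39 × (0.5844 − 0.2109) + 3.37 × 0.2109 = 5.374 + 0.7106 = 6.085 mg/L.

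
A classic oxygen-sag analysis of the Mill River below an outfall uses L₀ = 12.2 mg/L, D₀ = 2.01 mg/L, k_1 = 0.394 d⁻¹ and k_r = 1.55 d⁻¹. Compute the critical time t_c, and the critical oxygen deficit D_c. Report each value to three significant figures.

t_c = [1/(k_r−k_1)] ln[(k_r/k_1)(1 − D₀(k_r−k_1)/(k_1 L₀))]
= [1/(1.55−0.394)] ln[(1.55/0.394)(1 − 2.01×1.156/(0.394×12.2))]
= (1/1.156) ln[3.934 × 0.5166] = 0.8651 × ln(2.032) = 0.8651 × 0.7092 = 0.6135 d.
D_c = (k_1/k_r) L₀ e^(−k_1 t_c) = (0.394/1.55) × 12.2 × e^(−0.394×0.6135) = 0.2542 × 12.2 × 0.7853 = 2.435 mg/L.

t_c ≈ 0.613 d; D_c ≈ 2.44 mg/L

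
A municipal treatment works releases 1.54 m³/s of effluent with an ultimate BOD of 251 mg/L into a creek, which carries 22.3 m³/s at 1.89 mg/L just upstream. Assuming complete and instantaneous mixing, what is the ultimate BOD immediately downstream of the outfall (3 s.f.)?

Flow-weighted mixing: C = (Q_r C_r + Q_w C_w)/(Q_r + Q_w)
= (22.3×1.89 + 1.54×251)/(22.3 + 1.54) = 428.7/23.84 = 17.98 mg/L.

18.0 mg/L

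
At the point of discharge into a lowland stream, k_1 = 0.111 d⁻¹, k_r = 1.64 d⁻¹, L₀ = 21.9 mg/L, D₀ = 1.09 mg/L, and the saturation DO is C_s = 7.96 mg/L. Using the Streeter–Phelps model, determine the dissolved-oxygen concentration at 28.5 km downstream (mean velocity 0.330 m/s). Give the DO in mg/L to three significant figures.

DO ≈ 6.63 mg/L

Travel time t = x/v = 28.5 km / (0.330 m/s) = 28500 m / 0.330 m/s = 86360 s = 0.9996 d.
k_1 L₀/(k_r−k_1) = 0.111×21.9/(1.64−0.111) = 2.431/1.529 = 1.590 mg/L.
e^(−k_1 t) = e^(−0.111×0.9996) = 0.8950; e^(−k_r t) = e^(−1.64×0.9996) = 0.1941.
D = 1.590 × (0.8950 − 0.1941) + 1.09 × 0.1941 = 1.114 + 0.2116 = 1.326 mg/L.
DO = C_s − D = 7.96 − 1.326 = 6.634 mg/L.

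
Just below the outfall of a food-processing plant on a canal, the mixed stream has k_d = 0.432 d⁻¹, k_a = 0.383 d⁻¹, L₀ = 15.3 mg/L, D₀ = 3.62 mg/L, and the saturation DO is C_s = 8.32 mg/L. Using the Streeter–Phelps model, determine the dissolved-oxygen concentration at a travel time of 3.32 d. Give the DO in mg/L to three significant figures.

k_d L₀/(k_a−k_d) = 0.432×15.3/(0.383−0.432) = 6.610/-0.04900 = -134.9 mg/L.
e^(−k_d t) = e^(−0.432×3.320) = 0.2383; e^(−k_a t) = e^(−0.383×3.320) = 0.2804.
D = -134.9 × (0.2383 − 0.2804) + 3.62 × 0.2804 = 5.679 + 1.015 = 6.694 mg/L.
DO = C_s − D = 8.32 − 6.694 = 1.626 mg/L.

DO ≈ 1.63 mg/L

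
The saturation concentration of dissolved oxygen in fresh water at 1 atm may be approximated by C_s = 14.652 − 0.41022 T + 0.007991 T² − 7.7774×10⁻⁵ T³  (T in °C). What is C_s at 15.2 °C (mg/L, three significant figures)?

C_s = 14.652 − 0.41022×15.2 + 0.007991×15.2² − 7.7774×10⁻⁵×15.2³ = 9.990 mg/L.

C_s ≈ 9.99 mg/L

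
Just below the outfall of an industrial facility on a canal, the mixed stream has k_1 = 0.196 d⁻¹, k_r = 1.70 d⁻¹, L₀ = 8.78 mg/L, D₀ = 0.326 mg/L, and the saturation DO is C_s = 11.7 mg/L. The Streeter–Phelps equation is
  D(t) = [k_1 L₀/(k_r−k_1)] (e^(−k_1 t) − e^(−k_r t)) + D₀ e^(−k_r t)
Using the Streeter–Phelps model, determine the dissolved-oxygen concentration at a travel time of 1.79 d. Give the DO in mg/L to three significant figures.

k_1 L₀/(k_r−k_1) = 0.196×8.78/(1.70−0.196) = 1.721/1.504 = 1.144 mg/L.
e^(−k_1 t) = e^(−0.196×1.790) = 0.7041; e^(−k_r t) = e^(−1.70×1.790) = 0.04769.
D = 1.144 × (0.7041 − 0.04769) + 0.326 × 0.04769 = 0.7511 + 0.01555 = 0.7666 mg/L.
DO = C_s − D = 11.7 − 0.7666 = 10.93 mg/L.

DO ≈ 10.9 mg/L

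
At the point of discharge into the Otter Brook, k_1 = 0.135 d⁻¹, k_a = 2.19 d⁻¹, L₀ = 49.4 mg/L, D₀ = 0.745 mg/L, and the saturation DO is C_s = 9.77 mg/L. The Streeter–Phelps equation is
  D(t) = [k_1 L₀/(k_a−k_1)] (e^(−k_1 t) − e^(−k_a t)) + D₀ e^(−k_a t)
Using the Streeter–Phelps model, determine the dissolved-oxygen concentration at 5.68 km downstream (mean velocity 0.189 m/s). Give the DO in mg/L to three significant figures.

DO ≈ 7.84 mg/L

Travel time t = x/v = 5.68 km / (0.189 m/s) = 5680 m / 0.189 m/s = 30050 s = 0.3478 d.
k_1 L₀/(k_a−k_1) = 0.135×49.4/(2.19−0.135) = 6.669/2.055 = 3.245 mg/L.
e^(−k_1 t) = e^(−0.135×0.3478) = 0.9541; e^(−k_a t) = e^(−2.19×0.3478) = 0.4668.
D = 3.245 × (0.9541 − 0.4668) + 0.745 × 0.4668 = 1.581 + 0.3478 = 1.929 mg/L.
DO = C_s − D = 9.77 − 1.929 = 7.841 mg/L.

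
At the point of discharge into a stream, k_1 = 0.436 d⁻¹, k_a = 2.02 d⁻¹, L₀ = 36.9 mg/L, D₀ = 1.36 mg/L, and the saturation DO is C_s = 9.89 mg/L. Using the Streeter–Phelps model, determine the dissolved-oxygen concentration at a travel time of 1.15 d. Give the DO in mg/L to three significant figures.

k_1 L₀/(k_a−k_1) = 0.436×36.9/(2.02−0.436) = 16.09/1.584 = 10.16 mg/L.
e^(−k_1 t) = e^(−0.436×1.150) = 0.6057; e^(−k_a t) = e^(−2.02×1.150) = 0.09798.
D = 10.16 × (0.6057 − 0.09798) + 1.36 × 0.09798 = 5.157 + 0.1333 = 5.290 mg/L.
DO = C_s − D = 9.89 − 5.290 = 4.600 mg/L.

DO ≈ 4.60 mg/L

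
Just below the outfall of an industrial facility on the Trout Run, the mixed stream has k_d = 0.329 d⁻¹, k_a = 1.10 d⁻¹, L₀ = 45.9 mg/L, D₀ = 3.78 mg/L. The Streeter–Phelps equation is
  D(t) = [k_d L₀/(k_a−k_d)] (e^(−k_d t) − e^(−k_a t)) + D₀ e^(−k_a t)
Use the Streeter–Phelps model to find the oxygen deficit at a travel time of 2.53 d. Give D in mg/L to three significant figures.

D ≈ 7.54 mg/L

k_d L₀/(k_a−k_d) = 0.329×45.9/(1.10−0.329) = 15.10/0.7710 = 19.59 mg/L.
e^(−k_d t) = e^(−0.329×2.530) = 0.4350; e^(−k_a t) = e^(−1.10×2.530) = 0.06185.
D = 19.59 × (0.4350 − 0.06185) + 3.78 × 0.06185 = 7.309 + 0.2338 = 7.543 mg/L.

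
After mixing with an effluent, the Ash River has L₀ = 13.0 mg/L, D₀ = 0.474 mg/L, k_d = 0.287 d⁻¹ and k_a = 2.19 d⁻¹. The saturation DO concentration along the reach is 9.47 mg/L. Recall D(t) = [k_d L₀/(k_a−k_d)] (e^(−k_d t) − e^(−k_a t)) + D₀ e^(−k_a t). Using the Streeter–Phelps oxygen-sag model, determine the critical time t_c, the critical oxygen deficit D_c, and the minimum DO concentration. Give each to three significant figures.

t_c = [1/(k_a−k_d)] ln[(k_a/k_d)(1 − D₀(k_a−k_d)/(k_d L₀))]
= [1/(2.19−0.287)] ln[(2.19/0.287)(1 − 0.474×1.903/(0.287×13.0))]
= (1/1.903) ln[7.631 × 0.7582] = 0.5255 × ln(5.786) = 0.5255 × 1.755 = 0.9224 d.
D_c = (k_d/k_a) L₀ e^(−k_d t_c) = (0.287/2.19) × 13.0 × e^(−0.287×0.9224) = 0.1311 × 13.0 × 0.7674 = 1.307 mg/L.
Minimum DO = C_s − D_c = 9.47 − 1.307 = 8.163 mg/L.

t_c ≈ 0.922 d; D_c ≈ 1.31 mg/L; min DO ≈ 8.16 mg/L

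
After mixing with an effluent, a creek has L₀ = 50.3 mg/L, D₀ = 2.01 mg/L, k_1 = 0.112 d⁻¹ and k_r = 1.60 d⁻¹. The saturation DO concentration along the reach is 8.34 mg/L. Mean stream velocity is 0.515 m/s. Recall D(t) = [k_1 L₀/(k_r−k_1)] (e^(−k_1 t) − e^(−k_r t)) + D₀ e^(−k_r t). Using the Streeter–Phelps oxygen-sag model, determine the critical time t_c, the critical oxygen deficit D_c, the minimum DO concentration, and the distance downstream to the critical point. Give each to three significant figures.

t_c = [1/(k_r−k_1)] ln[(k_r/k_1)(1 − D₀(k_r−k_1)/(k_1 L₀))]
= [1/(1.60−0.112)] ln[(1.60/0.112)(1 − 2.01×1.488/(0.112×50.3))]
= (1/1.488) ln[14.29 × 0.4691] = 0.6720 × ln(6.701) = 0.6720 × 1.902 = 1.278 d.
L(t_c) = L₀ e^(−k_1 t_c) = 50.3 × 0.8666 = 43.59 mg/L, and at the critical point k_r D_c = k_1 L, so D_c = (0.112/1.60) × 43.59 = 3.051 mg/L.
Minimum DO = C_s − D_c = 8.34 − 3.051 = 5.289 mg/L.
x_c = v t_c = 0.515 m/s × 1.278 d × 86400 s/d = 56890 m ≈ 56.9 km.

t_c ≈ 1.28 d; D_c ≈ 3.05 mg/L; min DO ≈ 5.29 mg/L; x_c ≈ 56.9 km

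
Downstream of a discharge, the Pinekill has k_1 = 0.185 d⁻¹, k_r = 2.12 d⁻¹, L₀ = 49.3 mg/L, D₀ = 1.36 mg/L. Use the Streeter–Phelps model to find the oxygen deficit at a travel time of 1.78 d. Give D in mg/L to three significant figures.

k_1 L₀/(k_r−k_1) = 0.185×49.3/(2.12−0.185) = 9.120/1.935 = 4.713 mg/L.
e^(−k_1 t) = e^(−0.185×1.780) = 0.7194; e^(−k_r t) = e^(−2.12×1.780) = 0.02297.
D = 4.713 × (0.7194 − 0.02297) + 1.36 × 0.02297 = 3.283 + 0.03124 = 3.314 mg/L.

D ≈ 3.31 mg/L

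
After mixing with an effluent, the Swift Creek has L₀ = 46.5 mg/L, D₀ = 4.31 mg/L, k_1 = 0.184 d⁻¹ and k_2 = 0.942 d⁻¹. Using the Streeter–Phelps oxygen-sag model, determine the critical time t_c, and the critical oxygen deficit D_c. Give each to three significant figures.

t_c ≈ 1.52 d; D_c ≈ 6.87 mg/L

t_c = [1/(k_2−k_1)] ln[(k_2/k_1)(1 − D₀(k_2−k_1)/(k_1 L₀))]
= [1/(0.942−0.184)] ln[(0.942/0.184)(1 − 4.31×0.7580/(0.184×46.5))]
= (1/0.7580) ln[5.120 × 0.6182] = 1.319 × ln(3.165) = 1.319 × 1.152 = 1.520 d.
L(t_c) = L₀ e^(−k_1 t_c) = 46.5 × 0.7560 = 35.16 mg/L, and at the critical point k_2 D_c = k_1 L, so D_c = (0.184/0.942) × 35.16 = 6.867 mg/L.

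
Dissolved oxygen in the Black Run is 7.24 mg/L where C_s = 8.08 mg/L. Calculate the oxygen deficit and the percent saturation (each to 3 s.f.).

D ≈ 0.840 mg/L; 89.6 % saturation

D = C_s − C = 8.08 − 7.24 = 0.840 mg/L.
% saturation = 7.24/8.08 × 100 = 89.6 %.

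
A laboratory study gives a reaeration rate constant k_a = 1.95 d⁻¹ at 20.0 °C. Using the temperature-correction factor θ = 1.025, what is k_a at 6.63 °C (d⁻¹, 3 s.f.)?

k_a(T₂) = k_a(T₁) · θ^(T₂−T₁) = 1.95 × 1.025^(6.63−20.0)
= 1.95 × 1.025^-13.4 = 1.95 × 0.7188 = 1.402 d⁻¹.

k_a ≈ 1.40 d⁻¹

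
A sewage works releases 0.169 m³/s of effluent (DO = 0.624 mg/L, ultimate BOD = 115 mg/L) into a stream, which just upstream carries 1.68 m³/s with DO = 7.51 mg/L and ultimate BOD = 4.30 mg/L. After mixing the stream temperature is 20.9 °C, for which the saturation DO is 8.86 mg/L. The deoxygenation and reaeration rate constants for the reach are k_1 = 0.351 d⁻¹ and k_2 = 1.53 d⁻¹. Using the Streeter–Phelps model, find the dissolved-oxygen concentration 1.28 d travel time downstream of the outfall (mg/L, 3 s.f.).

Mixed DO = (1.68×7.51 + 0.169×0.624)/(1.68+0.169) = 12.72/1.849 = 6.881 mg/L.
Mixed L₀ = (1.68×4.30 + 0.169×115)/(1.849) = 26.66/1.849 = 14.42 mg/L.
Initial deficit D₀ = C_s − DO₀ = 8.86 − 6.881 = 1.979 mg/L.
D(1.28) = [0.351×14.42/(1.53−0.351)](e^(−0.351×1.28) − e^(−1.53×1.28)) + 1.979 e^(−1.53×1.28)
= 4.292 × (0.6381 − 0.1411) + 1.979 × 0.1411 = 2.413 mg/L.
DO = 8.86 − 2.413 = 6.447 mg/L.

DO ≈ 6.45 mg/L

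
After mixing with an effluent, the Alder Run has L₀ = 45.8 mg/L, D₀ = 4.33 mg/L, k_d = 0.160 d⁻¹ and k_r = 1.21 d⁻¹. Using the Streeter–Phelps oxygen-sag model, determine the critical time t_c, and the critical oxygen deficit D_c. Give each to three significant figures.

With k_r/k_d = 7.562 and 1 − D₀(k_r−k_d)/(k_d L₀) = 0.3796,
t_c = ln(7.562 × 0.3796) / (1.21 − 0.160) = ln(2.871) / 1.050 = 1.054/1.050 = 1.004 d.
L(t_c) = L₀ e^(−k_d t_c) = 45.8 × 0.8516 = 39.00 mg/L, and at the critical point k_r D_c = k_d L, so D_c = (0.160/1.21) × 39.00 = 5.157 mg/L.

t_c ≈ 1.00 d; D_c ≈ 5.16 mg/L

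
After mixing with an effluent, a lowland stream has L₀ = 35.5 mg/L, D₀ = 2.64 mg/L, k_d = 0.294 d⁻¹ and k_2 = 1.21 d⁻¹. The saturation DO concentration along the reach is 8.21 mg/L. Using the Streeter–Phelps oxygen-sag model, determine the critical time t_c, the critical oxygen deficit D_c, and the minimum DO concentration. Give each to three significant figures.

With k_2/k_d = 4.116 and 1 − D₀(k_2−k_d)/(k_d L₀) = 0.7683,
t_c = ln(4.116 × 0.7683) / (1.21 − 0.294) = ln(3.162) / 0.9160 = 1.151/0.9160 = 1.257 d.
L(t_c) = L₀ e^(−k_d t_c) = 35.5 × 0.6911 = 24.53 mg/L, and at the critical point k_2 D_c = k_d L, so D_c = (0.294/1.21) × 24.53 = 5.961 mg/L.
Minimum DO = C_s − D_c = 8.21 − 5.961 = 2.249 mg/L.

t_c ≈ 1.26 d; D_c ≈ 5.96 mg/L; min DO ≈ 2.25 mg/L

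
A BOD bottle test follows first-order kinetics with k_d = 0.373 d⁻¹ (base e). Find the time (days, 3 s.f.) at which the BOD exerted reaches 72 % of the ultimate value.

y/L₀ = 1 − e^(−k_d t) = 0.72 ⇒ e^(−k_d t) = 0.280
t = −ln(0.280) / 0.373 = 1.273 / 0.373 = 3.413 d.

t ≈ 3.41 d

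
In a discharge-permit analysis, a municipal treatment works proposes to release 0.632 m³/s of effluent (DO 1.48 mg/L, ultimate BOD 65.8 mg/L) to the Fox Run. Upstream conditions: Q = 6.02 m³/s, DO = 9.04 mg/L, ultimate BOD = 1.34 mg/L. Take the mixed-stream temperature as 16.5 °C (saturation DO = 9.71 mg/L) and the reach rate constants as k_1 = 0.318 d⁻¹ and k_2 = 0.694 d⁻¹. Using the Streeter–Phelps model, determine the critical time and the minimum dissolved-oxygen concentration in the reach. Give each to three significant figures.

t_c ≈ 1.42 d; minimum DO ≈ 7.53 mg/L

Mixed DO = (6.02×9.04 + 0.632×1.48)/(6.02+0.632) = 55.36/6.652 = 8.322 mg/L.
Mixed L₀ = (6.02×1.34 + 0.632×65.8)/(6.652) = 49.65/6.652 = 7.464 mg/L.
Initial deficit D₀ = C_s − DO₀ = 9.71 − 8.322 = 1.388 mg/L.
t_c = (1/0.3760) ln[(0.694/0.318)(1 − 1.388×0.3760/(0.318×7.464))] = 2.660 × ln(1.702) = 1.415 d.
D_c = (0.318/0.694) × 7.464 × e^(−0.318×1.415) = 0.4582 × 7.464 × 0.6376 = 2.181 mg/L.
Minimum DO = 9.71 − 2.181 = 7.529 mg/L.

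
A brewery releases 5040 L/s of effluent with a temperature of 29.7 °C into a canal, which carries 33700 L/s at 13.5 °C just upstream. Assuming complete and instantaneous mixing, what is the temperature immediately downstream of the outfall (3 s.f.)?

Flow-weighted mixing: C = (Q_r C_r + Q_w C_w)/(Q_r + Q_w)
= (33700×13.5 + 5040×29.7)/(33700 + 5040) = 604600/38740 = 15.61 °C.

15.6 °C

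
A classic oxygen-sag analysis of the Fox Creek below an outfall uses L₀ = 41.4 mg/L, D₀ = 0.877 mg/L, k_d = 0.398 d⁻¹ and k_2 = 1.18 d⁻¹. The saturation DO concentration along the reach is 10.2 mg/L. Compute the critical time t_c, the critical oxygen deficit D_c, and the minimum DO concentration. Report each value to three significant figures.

t_c = [1/(k_2−k_d)] ln[(k_2/k_d)(1 − D₀(k_2−k_d)/(k_d L₀))]
= [1/(1.18−0.398)] ln[(1.18/0.398)(1 − 0.877×0.7820/(0.398×41.4))]
= (1/0.7820) ln[2.965 × 0.9584] = 1.279 × ln(2.841) = 1.279 × 1.044 = 1.335 d.
L(t_c) = L₀ e^(−k_d t_c) = 41.4 × 0.5877 = 24.33 mg/L, and at the critical point k_2 D_c = k_d L, so D_c = (0.398/1.18) × 24.33 = 8.207 mg/L.
Minimum DO = C_s − D_c = 10.2 − 8.207 = 1.993 mg/L.

t_c ≈ 1.34 d; D_c ≈ 8.21 mg/L; min DO ≈ 1.99 mg/L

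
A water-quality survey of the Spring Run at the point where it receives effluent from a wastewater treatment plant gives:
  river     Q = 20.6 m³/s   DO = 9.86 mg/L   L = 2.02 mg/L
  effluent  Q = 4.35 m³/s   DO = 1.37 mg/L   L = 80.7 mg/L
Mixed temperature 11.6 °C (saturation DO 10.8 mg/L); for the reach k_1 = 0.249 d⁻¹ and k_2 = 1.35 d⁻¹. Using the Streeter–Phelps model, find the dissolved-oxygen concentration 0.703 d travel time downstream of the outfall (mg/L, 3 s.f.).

DO ≈ 8.25 mg/L

Mixed DO = (20.6×9.86 + 4.35×1.37)/(20.6+4.35) = 209.1/24.95 = 8.380 mg/L.
Mixed L₀ = (20.6×2.02 + 4.35×80.7)/(24.95) = 392.7/24.95 = 15.74 mg/L.
Initial deficit D₀ = C_s − DO₀ = 10.8 − 8.380 = 2.420 mg/L.
D(0.703) = [0.249×15.74/(1.35−0.249)](e^(−0.249×0.703) − e^(−1.35×0.703)) + 2.420 e^(−1.35×0.703)
= 3.559 × (0.8394 − 0.3871) + 2.420 × 0.3871 = 2.547 mg/L.
DO = 10.8 − 2.547 = 8.253 mg/L.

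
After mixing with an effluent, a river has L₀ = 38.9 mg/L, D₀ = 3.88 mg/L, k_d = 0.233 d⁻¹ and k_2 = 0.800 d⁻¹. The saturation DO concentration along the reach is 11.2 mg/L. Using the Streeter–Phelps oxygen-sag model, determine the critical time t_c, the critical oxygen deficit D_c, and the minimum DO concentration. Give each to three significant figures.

t_c = [1/(k_2−k_d)] ln[(k_2/k_d)(1 − D₀(k_2−k_d)/(k_d L₀))]
= [1/(0.800−0.233)] ln[(0.800/0.233)(1 − 3.88×0.5670/(0.233×38.9))]
= (1/0.5670) ln[3.433 × 0.7573] = 1.764 × ln(2.600) = 1.764 × 0.9555 = 1.685 d.
D_c = (k_d/k_2) L₀ e^(−k_d t_c) = (0.233/0.800) × 38.9 × e^(−0.233×1.685) = 0.2913 × 38.9 × 0.6753 = 7.650 mg/L.
Minimum DO = C_s − D_c = 11.2 − 7.650 = 3.550 mg/L.

t_c ≈ 1.69 d; D_c ≈ 7.65 mg/L; min DO ≈ 3.55 mg/L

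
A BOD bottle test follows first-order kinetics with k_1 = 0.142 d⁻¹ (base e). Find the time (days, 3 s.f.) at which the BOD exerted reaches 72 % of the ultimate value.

t ≈ 8.96 d

y/L₀ = 1 − e^(−k_1 t) = 0.72 ⇒ e^(−k_1 t) = 0.280
t = −ln(0.280) / 0.142 = 1.273 / 0.142 = 8.965 d.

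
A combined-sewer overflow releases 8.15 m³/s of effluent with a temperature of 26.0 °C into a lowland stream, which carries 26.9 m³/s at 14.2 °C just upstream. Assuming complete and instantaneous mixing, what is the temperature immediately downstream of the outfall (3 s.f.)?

16.9 °C

Flow-weighted mixing: C = (Q_r C_r + Q_w C_w)/(Q_r + Q_w)
= (26.9×14.2 + 8.15×26.0)/(26.9 + 8.15) = 593.9/35.05 = 16.94 °C.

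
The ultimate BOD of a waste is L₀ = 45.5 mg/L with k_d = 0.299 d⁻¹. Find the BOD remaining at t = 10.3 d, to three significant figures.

L ≈ 2.09 mg/L

L_t = L₀ e^(−k_d t) = 45.5 × e^(−0.299×10.3) = 45.5 × 0.04597 = 2.092 mg/L.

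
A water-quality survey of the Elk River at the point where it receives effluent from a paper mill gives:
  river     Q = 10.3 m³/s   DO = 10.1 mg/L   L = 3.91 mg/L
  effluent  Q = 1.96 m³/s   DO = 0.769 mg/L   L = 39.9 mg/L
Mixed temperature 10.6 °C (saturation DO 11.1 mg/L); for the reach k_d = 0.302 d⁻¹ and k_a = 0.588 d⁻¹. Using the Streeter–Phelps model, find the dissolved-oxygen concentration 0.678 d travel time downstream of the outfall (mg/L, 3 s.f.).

Mixed DO = (10.3×10.1 + 1.96×0.769)/(10.3+1.96) = 105.5/12.26 = 8.608 mg/L.
Mixed L₀ = (10.3×3.91 + 1.96×39.9)/(12.26) = 118.5/12.26 = 9.664 mg/L.
Initial deficit D₀ = C_s − DO₀ = 11.1 − 8.608 = 2.492 mg/L.
D(0.678) = [0.302×9.664/(0.588−0.302)](e^(−0.302×0.678) − e^(−0.588×0.678)) + 2.492 e^(−0.588×0.678)
= 10.20 × (0.8148 − 0.6712) + 2.492 × 0.6712 = 3.138 mg/L.
DO = 11.1 − 3.138 = 7.962 mg/L.

DO ≈ 7.96 mg/L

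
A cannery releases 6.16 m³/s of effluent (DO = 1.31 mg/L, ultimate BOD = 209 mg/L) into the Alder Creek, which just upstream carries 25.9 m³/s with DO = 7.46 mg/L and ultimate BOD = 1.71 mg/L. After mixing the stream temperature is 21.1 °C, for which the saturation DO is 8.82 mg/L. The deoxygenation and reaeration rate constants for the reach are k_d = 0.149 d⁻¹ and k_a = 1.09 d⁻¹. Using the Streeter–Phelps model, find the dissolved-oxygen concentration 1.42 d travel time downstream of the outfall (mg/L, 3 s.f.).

Mixed DO = (25.9×7.46 + 6.16×1.31)/(25.9+6.16) = 201.3/32.06 = 6.278 mg/L.
Mixed L₀ = (25.9×1.71 + 6.16×209)/(32.06) = 1332/32.06 = 41.54 mg/L.
Initial deficit D₀ = C_s − DO₀ = 8.82 − 6.278 = 2.542 mg/L.
D(1.42) = [0.149×41.54/(1.09−0.149)](e^(−0.149×1.42) − e^(−1.09×1.42)) + 2.542 e^(−1.09×1.42)
= 6.577 × (0.8093 − 0.2127) + 2.542 × 0.2127 = 4.465 mg/L.
DO = 8.82 − 4.465 = 4.355 mg/L.

DO ≈ 4.36 mg/L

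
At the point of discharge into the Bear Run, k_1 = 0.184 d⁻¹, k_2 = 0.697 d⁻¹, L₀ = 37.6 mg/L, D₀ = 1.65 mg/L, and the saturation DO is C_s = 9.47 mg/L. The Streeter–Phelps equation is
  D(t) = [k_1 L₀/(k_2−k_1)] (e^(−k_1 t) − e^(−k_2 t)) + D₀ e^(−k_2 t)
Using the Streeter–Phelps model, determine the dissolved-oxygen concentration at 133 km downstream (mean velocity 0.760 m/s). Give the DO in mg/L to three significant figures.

DO ≈ 3.06 mg/L

Travel time t = x/v = 133 km / (0.760 m/s) = 133000 m / 0.760 m/s = 175000 s = 2.025 d.
k_1 L₀/(k_2−k_1) = 0.184×37.6/(0.697−0.184) = 6.918/0.5130 = 13.49 mg/L.
e^(−k_1 t) = e^(−0.184×2.025) = 0.6889; e^(−k_2 t) = e^(−0.697×2.025) = 0.2437.
D = 13.49 × (0.6889 − 0.2437) + 1.65 × 0.2437 = 6.004 + 0.4021 = 6.406 mg/L.
DO = C_s − D = 9.47 − 6.406 = 3.064 mg/L.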